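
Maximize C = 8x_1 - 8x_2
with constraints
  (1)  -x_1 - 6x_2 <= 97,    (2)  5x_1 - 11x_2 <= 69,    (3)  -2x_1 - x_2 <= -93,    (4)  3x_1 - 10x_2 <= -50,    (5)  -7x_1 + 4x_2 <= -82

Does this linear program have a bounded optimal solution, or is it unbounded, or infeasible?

From the feasible point (1240/17, 457/17), moving in the direction (11, 5) keeps every constraint satisfied while C increases without bound.

unbounded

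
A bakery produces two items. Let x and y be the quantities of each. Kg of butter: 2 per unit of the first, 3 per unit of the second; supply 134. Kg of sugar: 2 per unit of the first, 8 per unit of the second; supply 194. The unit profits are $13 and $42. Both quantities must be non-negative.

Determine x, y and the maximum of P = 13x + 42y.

Vertices and P = 13x + 42y:
  (0, 0) → P = 0
  (0, 97/4) → P = 2037/2
  (67, 0) → P = 871
  (49, 12) → P = 1141

The optimum lies where 2x + 3y = 134 and 2x + 8y = 194.
Solving simultaneously gives x = 49, y = 12.

x = 49, y = 12, maximum P = 1141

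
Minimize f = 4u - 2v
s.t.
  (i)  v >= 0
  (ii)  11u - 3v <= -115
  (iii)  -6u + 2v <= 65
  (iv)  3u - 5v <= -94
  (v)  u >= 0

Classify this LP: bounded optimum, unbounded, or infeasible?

The boundaries 11u - 3v = -115 and u = 0 meet at (0, 115/3), but that point violates -6u + 2v ≤ 65. Every candidate vertex is excluded by some other constraint, so the feasible region is empty.

infeasible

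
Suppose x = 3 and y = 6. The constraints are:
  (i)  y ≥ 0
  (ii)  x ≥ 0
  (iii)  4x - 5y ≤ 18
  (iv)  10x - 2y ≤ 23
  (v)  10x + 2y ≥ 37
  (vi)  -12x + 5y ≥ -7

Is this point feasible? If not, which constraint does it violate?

feasible

(i): 6 ≥ 0 ✓
(ii): 3 ≥ 0 ✓
(iii): -18 ≤ 18 ✓
(iv): 18 ≤ 23 ✓
(v): 42 ≥ 37 ✓
(vi): -6 ≥ -7 ✓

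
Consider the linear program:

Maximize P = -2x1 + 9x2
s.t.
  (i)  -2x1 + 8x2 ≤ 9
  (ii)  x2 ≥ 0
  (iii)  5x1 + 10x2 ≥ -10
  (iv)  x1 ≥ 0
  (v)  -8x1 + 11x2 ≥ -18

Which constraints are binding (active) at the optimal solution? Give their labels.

Feasible corners and P = -2x1 + 9x2:
  (0, 9/8) → P = 81/8
  (81/14, 18/7) → P = 81/7
  (0, 0) → P = 0
  (9/4, 0) → P = -9/2

The maximum is at (81/14, 18/7). Substituting into each constraint, equality holds for (i) and (v); the remaining constraints have slack.

(i) and (v)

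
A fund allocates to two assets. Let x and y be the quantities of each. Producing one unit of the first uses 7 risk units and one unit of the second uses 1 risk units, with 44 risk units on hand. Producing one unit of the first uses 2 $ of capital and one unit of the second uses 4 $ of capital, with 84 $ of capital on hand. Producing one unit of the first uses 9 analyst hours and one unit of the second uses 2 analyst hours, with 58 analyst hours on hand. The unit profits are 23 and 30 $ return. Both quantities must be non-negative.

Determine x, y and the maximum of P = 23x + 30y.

Feasible corners and P = 23x + 30y:
  (0, 0) → P = 0
  (0, 21) → P = 630
  (44/7, 0) → P = 1012/7
  (6, 2) → P = 198
  (2, 20) → P = 646

At the optimal vertex, 2x + 4y = 84 and 9x + 2y = 58.
Solving simultaneously gives x = 2, y = 20.

x = 2, y = 20, maximum P = 646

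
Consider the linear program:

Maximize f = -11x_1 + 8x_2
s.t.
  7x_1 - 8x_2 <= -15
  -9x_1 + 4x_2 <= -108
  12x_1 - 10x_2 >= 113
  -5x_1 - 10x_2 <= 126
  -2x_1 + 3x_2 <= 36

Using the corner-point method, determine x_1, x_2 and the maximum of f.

x_1 = 527/13, x_2 = 971/26, maximum f = -1913/13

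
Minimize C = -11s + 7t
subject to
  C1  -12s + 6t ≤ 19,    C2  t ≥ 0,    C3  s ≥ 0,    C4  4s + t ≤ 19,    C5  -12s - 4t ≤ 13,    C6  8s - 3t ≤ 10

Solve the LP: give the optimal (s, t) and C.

s = 5/4, t = 0, minimum C = -55/4

Vertices and C = -11s + 7t:
  (0, 19/6) → C = 133/6
  (95/36, 76/9) → C = 361/12
  (0, 0) → C = 0
  (5/4, 0) → C = -55/4
  (67/20, 28/5) → C = 47/20

At the optimal vertex, t = 0 and 8s - 3t = 10.
Solving simultaneously gives s = 5/4, t = 0.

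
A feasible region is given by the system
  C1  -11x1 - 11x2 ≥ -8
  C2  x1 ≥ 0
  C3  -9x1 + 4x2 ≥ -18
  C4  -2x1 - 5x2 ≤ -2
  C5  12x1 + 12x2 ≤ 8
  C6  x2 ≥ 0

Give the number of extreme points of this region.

3

Of the 14 pairwise boundary intersections, those satisfying every inequality are:
  (0, 2/5)
  (0, 2/3)
  (4/9, 2/9)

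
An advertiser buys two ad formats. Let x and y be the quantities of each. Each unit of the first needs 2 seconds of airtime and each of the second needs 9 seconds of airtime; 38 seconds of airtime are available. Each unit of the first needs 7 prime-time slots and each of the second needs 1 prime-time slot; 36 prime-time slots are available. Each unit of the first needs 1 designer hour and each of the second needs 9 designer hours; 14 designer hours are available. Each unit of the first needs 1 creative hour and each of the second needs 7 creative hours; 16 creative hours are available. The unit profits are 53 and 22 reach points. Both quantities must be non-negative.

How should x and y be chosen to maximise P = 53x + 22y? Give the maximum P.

x = 5, y = 1, maximum P = 287

Corner points and P = 53x + 22y:
  (0, 0) → P = 0
  (0, 14/9) → P = 308/9
  (36/7, 0) → P = 1908/7
  (5, 1) → P = 287

The binding constraints are 7x + y = 36 and x + 9y = 14.
Solving simultaneously gives x = 5, y = 1.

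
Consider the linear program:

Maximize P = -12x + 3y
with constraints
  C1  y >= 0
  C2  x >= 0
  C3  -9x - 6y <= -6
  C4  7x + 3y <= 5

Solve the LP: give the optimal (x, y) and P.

Vertices and P = -12x + 3y:
  (2/3, 0) → P = -8
  (5/7, 0) → P = -60/7
  (0, 1) → P = 3
  (0, 5/3) → P = 5

x = 0, y = 5/3, maximum P = 5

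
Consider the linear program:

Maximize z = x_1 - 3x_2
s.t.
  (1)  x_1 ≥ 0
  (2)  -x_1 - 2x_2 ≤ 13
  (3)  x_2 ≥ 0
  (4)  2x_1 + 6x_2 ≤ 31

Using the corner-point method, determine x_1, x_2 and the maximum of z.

x_1 = 31/2, x_2 = 0, maximum z = 31/2

Feasible corners and z = x_1 - 3x_2:
  (0, 0) → z = 0
  (0, 31/6) → z = -31/2
  (31/2, 0) → z = 31/2

The optimum lies where x_2 = 0 and 2x_1 + 6x_2 = 31.
Solving simultaneously gives x_1 = 31/2, x_2 = 0.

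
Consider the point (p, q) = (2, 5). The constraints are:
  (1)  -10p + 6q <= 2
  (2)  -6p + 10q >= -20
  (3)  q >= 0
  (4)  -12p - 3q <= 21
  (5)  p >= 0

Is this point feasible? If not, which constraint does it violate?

not feasible — violates (1)

Constraint (1): -10p + 6q = 10, which is not ≤ 2. All other constraints are satisfied.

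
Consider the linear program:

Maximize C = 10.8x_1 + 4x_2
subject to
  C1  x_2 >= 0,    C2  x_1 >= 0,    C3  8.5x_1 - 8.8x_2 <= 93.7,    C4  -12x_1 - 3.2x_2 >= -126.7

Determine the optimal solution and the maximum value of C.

x_1 = 0, x_2 = 1267/32, maximum C = 1267/8

Feasible corners and C = 10.8x_1 + 4x_2:
  (0, 0) → C = 0
  (1267/120, 0) → C = 11403/100
  (0, 1267/32) → C = 1267/8

At the optimal vertex, x_1 = 0 and -12x_1 - 3.2x_2 = -126.7.
Solving simultaneously gives x_1 = 0, x_2 = 1267/32.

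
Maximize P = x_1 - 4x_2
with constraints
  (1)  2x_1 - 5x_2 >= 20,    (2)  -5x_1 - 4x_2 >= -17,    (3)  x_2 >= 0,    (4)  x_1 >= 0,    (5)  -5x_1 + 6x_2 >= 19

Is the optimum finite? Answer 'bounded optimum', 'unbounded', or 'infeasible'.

infeasible

The boundaries -5x_1 - 4x_2 = -17 and x_1 = 0 meet at (0, 17/4), but that point violates 2x_1 - 5x_2 ≥ 20. Every candidate vertex is excluded by some other constraint, so the feasible region is empty.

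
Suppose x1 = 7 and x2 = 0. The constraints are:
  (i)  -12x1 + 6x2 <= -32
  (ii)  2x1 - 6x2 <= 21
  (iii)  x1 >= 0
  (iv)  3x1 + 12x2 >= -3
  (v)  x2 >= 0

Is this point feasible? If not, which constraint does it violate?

feasible

(i): -84 ≤ -32 ✓
(ii): 14 ≤ 21 ✓
(iii): 7 ≥ 0 ✓
(iv): 21 ≥ -3 ✓
(v): 0 ≥ 0 ✓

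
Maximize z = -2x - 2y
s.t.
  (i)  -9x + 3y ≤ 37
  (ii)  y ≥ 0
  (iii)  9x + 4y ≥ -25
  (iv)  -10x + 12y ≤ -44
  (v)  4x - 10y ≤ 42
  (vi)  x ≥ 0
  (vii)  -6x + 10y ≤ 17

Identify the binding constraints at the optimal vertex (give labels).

Extreme points and z = -2x - 2y:
  (22/5, 0) → z = -44/5
  (21/2, 0) → z = -21
  (23, 31/2) → z = -77
The feasible region is unbounded (it extends along (5, 2), (5, 3)), but z strictly decreases along every unbounded feasible direction, so there is no improving ray and the maximum is attained at a vertex.

The maximum is at (22/5, 0). Substituting into each constraint, equality holds for (ii) and (iv); the remaining constraints have slack.

(ii) and (iv)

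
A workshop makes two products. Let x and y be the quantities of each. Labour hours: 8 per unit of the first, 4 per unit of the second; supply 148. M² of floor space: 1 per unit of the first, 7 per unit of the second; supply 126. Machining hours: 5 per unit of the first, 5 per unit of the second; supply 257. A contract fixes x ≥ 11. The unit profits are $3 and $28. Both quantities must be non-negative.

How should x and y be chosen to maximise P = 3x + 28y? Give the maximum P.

Vertices and P = 3x + 28y:
  (37/2, 0) → P = 111/2
  (11, 0) → P = 33
  (11, 15) → P = 453

x = 11, y = 15, maximum P = 453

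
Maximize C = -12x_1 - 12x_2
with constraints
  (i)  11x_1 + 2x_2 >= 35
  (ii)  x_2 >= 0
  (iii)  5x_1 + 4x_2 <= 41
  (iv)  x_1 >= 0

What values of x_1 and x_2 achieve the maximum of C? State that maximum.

x_1 = 35/11, x_2 = 0, maximum C = -420/11

Corner points and C = -12x_1 - 12x_2:
  (35/11, 0) → C = -420/11
  (29/17, 138/17) → C = -2004/17
  (41/5, 0) → C = -492/5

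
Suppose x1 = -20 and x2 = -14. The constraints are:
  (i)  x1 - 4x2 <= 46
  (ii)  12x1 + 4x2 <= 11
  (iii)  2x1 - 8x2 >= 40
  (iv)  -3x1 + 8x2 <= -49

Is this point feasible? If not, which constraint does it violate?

(i): 36 ≤ 46 ✓
(ii): -296 ≤ 11 ✓
(iii): 72 ≥ 40 ✓
(iv): -52 ≤ -49 ✓

feasible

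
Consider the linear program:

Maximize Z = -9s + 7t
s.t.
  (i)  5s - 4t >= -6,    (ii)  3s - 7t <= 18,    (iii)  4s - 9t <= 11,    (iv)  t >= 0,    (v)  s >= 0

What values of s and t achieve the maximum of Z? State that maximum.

Extreme points and Z = -9s + 7t:
  (0, 3/2) → Z = 21/2
  (11/4, 0) → Z = -99/4
  (0, 0) → Z = 0
The feasible region is unbounded (it extends along (4, 5), (9, 4)), but Z strictly decreases along every unbounded feasible direction, so there is no improving ray and the maximum is attained at a vertex.

The binding constraints are 5s - 4t = -6 and s = 0.
Solving simultaneously gives s = 0, t = 3/2.

s = 0, t = 3/2, maximum Z = 21/2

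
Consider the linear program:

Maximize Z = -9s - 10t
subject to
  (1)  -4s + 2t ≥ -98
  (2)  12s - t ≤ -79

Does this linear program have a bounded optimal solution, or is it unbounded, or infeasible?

unbounded

From the feasible point (-64/5, -373/5), moving in the direction (-2, -4) keeps every constraint satisfied while Z increases without bound.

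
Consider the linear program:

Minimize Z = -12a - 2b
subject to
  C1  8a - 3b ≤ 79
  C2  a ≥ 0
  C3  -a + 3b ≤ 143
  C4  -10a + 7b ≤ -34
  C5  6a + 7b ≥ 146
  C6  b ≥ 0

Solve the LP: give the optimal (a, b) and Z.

a = 451/26, b = 259/13, minimum Z = -248

Feasible corners and Z = -12a - 2b:
  (451/26, 259/13) → Z = -248
  (991/74, 347/37) → Z = -6640/37
  (45/4, 157/14) → Z = -1102/7

The optimum lies where 8a - 3b = 79 and -10a + 7b = -34.
Solving simultaneously gives a = 451/26, b = 259/13.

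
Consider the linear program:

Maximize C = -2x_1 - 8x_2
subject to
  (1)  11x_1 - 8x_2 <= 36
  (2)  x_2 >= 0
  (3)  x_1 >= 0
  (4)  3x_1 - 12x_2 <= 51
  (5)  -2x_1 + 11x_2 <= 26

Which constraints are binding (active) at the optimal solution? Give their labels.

Corner points and C = -2x_1 - 8x_2:
  (36/11, 0) → C = -72/11
  (604/105, 358/105) → C = -4072/105
  (0, 0) → C = 0
  (0, 26/11) → C = -208/11

The maximum is at (0, 0). Substituting into each constraint, equality holds for (2) and (3); the remaining constraints have slack.

(2) and (3)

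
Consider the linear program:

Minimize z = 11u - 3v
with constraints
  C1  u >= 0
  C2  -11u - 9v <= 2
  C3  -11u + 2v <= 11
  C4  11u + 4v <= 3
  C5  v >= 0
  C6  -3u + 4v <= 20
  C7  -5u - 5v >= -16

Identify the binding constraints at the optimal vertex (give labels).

C1 and C4

Extreme points and z = 11u - 3v:
  (0, 3/4) → z = -9/4
  (0, 0) → z = 0
  (3/11, 0) → z = 3

The minimum is at (0, 3/4). Substituting into each constraint, equality holds for C1 and C4; the remaining constraints have slack.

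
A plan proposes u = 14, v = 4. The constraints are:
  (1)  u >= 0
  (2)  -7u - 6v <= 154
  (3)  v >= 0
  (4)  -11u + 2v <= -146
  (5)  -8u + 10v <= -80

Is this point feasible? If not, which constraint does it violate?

not feasible — violates (5)

Constraint (5): -8u + 10v = -72, which is not ≤ -80. All other constraints are satisfied.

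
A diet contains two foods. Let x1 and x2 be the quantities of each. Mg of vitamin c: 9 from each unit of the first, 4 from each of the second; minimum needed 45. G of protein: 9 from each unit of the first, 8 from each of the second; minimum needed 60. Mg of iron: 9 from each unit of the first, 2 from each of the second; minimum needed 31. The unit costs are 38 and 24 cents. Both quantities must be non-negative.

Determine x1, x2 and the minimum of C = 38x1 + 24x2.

Extreme points and C = 38x1 + 24x2:
  (0, 31/2) → C = 372
  (20/3, 0) → C = 760/3
  (10/3, 15/4) → C = 650/3
  (17/9, 7) → C = 2158/9
The feasible region is unbounded (it extends along (0, 1), (1, 0)), but C strictly increases along every unbounded feasible direction, so there is no improving ray and the minimum is attained at a vertex.

x1 = 10/3, x2 = 15/4, minimum C = 650/3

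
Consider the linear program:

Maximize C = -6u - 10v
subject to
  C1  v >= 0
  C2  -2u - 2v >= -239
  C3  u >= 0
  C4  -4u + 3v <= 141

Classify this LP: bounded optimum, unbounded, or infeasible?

Extreme points and C = -6u - 10v:
  (239/2, 0) → C = -717
  (0, 0) → C = 0
  (435/14, 619/7) → C = -7495/7
  (0, 47) → C = -470
The feasible region has finitely many vertices and no improving ray; the maximum is 0 at (0, 0).

bounded optimum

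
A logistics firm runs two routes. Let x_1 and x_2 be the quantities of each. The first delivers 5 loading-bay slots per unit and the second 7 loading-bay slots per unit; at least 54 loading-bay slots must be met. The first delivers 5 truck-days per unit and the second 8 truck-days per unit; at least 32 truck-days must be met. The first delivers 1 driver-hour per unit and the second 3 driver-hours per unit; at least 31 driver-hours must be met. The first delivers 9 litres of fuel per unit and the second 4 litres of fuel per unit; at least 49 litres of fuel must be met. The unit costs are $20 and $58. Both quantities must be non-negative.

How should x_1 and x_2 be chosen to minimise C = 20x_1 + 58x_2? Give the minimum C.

x_1 = 1, x_2 = 10, minimum C = 600

Feasible corners and C = 20x_1 + 58x_2:
  (0, 49/4) → C = 1421/2
  (31, 0) → C = 620
  (1, 10) → C = 600
The feasible region is unbounded (it extends along (0, 1), (1, 0)), but C strictly increases along every unbounded feasible direction, so there is no improving ray and the minimum is attained at a vertex.

At the optimal vertex, x_1 + 3x_2 = 31 and 9x_1 + 4x_2 = 49.
Solving simultaneously gives x_1 = 1, x_2 = 10.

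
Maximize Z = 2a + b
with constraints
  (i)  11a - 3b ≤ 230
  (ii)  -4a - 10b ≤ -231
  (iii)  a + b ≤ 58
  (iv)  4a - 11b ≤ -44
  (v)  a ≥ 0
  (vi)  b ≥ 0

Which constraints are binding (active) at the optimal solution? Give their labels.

(i) and (iii)

Extreme points and Z = 2a + b:
  (2993/122, 1621/122) → Z = 7607/122
  (202/7, 204/7) → Z = 608/7
  (0, 231/10) → Z = 231/10
  (0, 58) → Z = 58

The maximum is at (202/7, 204/7). Substituting into each constraint, equality holds for (i) and (iii); the remaining constraints have slack.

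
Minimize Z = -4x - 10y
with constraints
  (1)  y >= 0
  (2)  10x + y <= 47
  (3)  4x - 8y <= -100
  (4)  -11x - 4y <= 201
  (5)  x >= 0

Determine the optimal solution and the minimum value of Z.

x = 0, y = 47, minimum Z = -470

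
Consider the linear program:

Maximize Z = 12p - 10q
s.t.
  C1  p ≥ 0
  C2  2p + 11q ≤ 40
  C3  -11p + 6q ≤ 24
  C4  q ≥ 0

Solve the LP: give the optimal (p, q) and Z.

Extreme points and Z = 12p - 10q:
  (0, 40/11) → Z = -400/11
  (0, 0) → Z = 0
  (20, 0) → Z = 240

The optimum lies where 2p + 11q = 40 and q = 0.
Solving simultaneously gives p = 20, q = 0.

p = 20, q = 0, maximum Z = 240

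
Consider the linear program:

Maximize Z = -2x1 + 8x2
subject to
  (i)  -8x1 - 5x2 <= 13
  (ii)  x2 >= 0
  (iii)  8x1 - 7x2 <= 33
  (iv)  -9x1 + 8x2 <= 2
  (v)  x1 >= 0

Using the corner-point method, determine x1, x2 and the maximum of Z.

Corner points and Z = -2x1 + 8x2:
  (33/8, 0) → Z = -33/4
  (0, 0) → Z = 0
  (278, 313) → Z = 1948
  (0, 1/4) → Z = 2

At the optimal vertex, 8x1 - 7x2 = 33 and -9x1 + 8x2 = 2.
Solving simultaneously gives x1 = 278, x2 = 313.

x1 = 278, x2 = 313, maximum Z = 1948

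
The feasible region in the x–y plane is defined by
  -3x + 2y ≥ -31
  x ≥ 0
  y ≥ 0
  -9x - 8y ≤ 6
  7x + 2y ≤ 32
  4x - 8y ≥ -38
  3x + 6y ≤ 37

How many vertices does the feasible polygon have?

5

The feasible vertices (each the meet of two boundaries and inside every other half-plane) are:
  (0, 0)
  (0, 19/4)
  (32/7, 0)
  (59/18, 163/36)
  (17/12, 131/24)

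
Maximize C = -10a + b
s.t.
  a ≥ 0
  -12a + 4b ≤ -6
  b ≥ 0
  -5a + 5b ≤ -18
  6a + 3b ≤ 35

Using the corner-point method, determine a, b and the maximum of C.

The binding constraints are b = 0 and -5a + 5b = -18.
Solving simultaneously gives a = 18/5, b = 0.

a = 18/5, b = 0, maximum C = -36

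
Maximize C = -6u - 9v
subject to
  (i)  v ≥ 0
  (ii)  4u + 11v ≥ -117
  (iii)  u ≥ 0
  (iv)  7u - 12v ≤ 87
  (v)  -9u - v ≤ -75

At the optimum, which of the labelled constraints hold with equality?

(i) and (v)

Vertices and C = -6u - 9v:
  (87/7, 0) → C = -522/7
  (25/3, 0) → C = -50
  (0, 75) → C = -675
The feasible region is unbounded (it extends along (0, 1), (12, 7)), but C strictly decreases along every unbounded feasible direction, so there is no improving ray and the maximum is attained at a vertex.

The maximum is at (25/3, 0). Substituting into each constraint, equality holds for (i) and (v); the remaining constraints have slack.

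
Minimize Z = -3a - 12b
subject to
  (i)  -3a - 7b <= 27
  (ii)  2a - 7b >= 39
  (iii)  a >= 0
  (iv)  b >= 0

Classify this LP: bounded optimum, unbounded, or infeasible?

From the feasible point (39/2, 0), moving in the direction (7, 2) keeps every constraint satisfied while Z decreases without bound.

unbounded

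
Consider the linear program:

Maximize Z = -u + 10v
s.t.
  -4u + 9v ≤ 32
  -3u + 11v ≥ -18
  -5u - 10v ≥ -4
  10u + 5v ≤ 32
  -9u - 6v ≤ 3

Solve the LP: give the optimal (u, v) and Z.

Vertices and Z = -u + 10v:
  (224/85, -78/85) → Z = -1004/85
  (25/39, -19/13) → Z = -595/39
  (-9/10, 17/20) → Z = 47/5

At the optimal vertex, -5u - 10v = -4 and -9u - 6v = 3.
Solving simultaneously gives u = -9/10, v = 17/20.

u = -9/10, v = 17/20, maximum Z = 47/5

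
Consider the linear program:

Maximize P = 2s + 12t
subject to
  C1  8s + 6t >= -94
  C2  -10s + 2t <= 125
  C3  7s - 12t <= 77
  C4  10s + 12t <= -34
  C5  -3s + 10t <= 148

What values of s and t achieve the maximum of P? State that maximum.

Feasible corners and P = 2s + 12t:
  (-469/38, 15/19) → P = -289/19
  (-111/23, -637/69) → P = -2770/23
  (-56/5, 13/2) → P = 278/5
  (43/17, -84/17) → P = -922/17

s = -56/5, t = 13/2, maximum P = 278/5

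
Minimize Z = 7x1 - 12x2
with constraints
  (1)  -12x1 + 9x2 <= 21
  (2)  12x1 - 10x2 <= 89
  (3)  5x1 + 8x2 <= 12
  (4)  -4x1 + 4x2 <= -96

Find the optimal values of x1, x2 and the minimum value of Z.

Corner points and Z = 7x1 - 12x2:
  (-337/4, -110) → Z = 2921/4
  (-79, -103) → Z = 683
  (-151/2, -199/2) → Z = 1331/2

x1 = -151/2, x2 = -199/2, minimum Z = 1331/2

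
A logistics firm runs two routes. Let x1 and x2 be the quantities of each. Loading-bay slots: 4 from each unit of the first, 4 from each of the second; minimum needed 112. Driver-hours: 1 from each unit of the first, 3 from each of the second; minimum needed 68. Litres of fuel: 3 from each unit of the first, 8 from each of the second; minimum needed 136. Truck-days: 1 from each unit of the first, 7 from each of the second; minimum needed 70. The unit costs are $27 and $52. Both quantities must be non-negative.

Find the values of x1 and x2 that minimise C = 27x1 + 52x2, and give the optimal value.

Corner points and C = 27x1 + 52x2:
  (0, 28) → C = 1456
  (70, 0) → C = 1890
  (8, 20) → C = 1256
  (133/2, 1/2) → C = 3643/2
The feasible region is unbounded (it extends along (0, 1), (1, 0)), but C strictly increases along every unbounded feasible direction, so there is no improving ray and the minimum is attained at a vertex.

x1 = 8, x2 = 20, minimum C = 1256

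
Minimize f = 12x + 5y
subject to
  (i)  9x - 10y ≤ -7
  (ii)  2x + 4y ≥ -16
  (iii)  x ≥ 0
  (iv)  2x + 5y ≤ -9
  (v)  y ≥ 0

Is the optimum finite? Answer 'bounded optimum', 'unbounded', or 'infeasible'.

infeasible

The boundaries 9x - 10y = -7 and x = 0 meet at (0, 7/10), but that point violates 2x + 5y ≤ -9. Every candidate vertex is excluded by some other constraint, so the feasible region is empty.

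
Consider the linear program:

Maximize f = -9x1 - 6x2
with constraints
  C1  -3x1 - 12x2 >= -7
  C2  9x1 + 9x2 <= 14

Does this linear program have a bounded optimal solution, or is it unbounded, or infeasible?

From the feasible point (35/27, 7/27), moving in the direction (-12, 3) keeps every constraint satisfied while f increases without bound.

unbounded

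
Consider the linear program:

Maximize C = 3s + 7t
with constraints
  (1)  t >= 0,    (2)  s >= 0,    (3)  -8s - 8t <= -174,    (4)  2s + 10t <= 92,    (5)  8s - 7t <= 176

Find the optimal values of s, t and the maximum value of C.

Feasible corners and C = 3s + 7t:
  (87/4, 0) → C = 261/4
  (22, 0) → C = 66
  (251/16, 97/16) → C = 179/2
  (1202/47, 192/47) → C = 4950/47

The optimum lies where 2s + 10t = 92 and 8s - 7t = 176.
Solving simultaneously gives s = 1202/47, t = 192/47.

s = 1202/47, t = 192/47, maximum C = 4950/47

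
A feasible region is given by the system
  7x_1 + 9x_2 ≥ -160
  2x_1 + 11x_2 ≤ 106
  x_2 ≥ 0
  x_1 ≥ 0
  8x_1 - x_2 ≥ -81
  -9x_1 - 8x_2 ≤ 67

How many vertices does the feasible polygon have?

3

Pairwise boundary intersections that survive every other constraint:
  (53, 0)
  (0, 106/11)
  (0, 0)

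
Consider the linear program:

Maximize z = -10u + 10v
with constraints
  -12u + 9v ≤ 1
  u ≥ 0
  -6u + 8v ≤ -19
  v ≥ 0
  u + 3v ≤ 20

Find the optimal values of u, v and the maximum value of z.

Corner points and z = -10u + 10v:
  (19/6, 0) → z = -95/3
  (217/26, 101/26) → z = -580/13
  (20, 0) → z = -200

The optimum lies where -6u + 8v = -19 and v = 0.
Solving simultaneously gives u = 19/6, v = 0.

u = 19/6, v = 0, maximum z = -95/3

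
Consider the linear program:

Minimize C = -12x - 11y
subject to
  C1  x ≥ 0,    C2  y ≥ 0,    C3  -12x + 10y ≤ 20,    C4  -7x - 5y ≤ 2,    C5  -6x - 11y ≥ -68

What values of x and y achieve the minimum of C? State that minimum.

Feasible corners and C = -12x - 11y:
  (0, 0) → C = 0
  (0, 2) → C = -22
  (34/3, 0) → C = -136
  (115/48, 39/8) → C = -659/8

The binding constraints are y = 0 and -6x - 11y = -68.
Solving simultaneously gives x = 34/3, y = 0.

x = 34/3, y = 0, minimum C = -136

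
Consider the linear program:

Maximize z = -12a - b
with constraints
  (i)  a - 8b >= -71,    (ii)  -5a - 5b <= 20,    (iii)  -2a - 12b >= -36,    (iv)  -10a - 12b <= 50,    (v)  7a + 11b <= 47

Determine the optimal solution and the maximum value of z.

The feasible region is unbounded (it extends along (6, -5), (11, -7)), but z strictly decreases along every unbounded feasible direction, so there is no improving ray and the maximum is attained at a vertex.

a = -42/5, b = 22/5, maximum z = 482/5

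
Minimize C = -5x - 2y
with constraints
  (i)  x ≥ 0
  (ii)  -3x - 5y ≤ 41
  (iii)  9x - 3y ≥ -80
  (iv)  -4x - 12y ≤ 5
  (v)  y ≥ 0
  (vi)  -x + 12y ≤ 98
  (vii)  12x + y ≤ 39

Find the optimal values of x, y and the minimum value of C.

x = 74/29, y = 243/29, minimum C = -856/29

Corner points and C = -5x - 2y:
  (0, 0) → C = 0
  (0, 49/6) → C = -49/3
  (13/4, 0) → C = -65/4
  (74/29, 243/29) → C = -856/29

The optimum lies where -x + 12y = 98 and 12x + y = 39.
Solving simultaneously gives x = 74/29, y = 243/29.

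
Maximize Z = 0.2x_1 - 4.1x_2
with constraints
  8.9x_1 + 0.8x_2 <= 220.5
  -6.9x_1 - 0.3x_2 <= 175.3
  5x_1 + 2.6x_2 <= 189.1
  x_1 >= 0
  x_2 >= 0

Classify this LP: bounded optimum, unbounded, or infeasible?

bounded optimum

Corner points and Z = 0.2x_1 - 4.1x_2:
  (21101/957, 58049/1914) → Z = -459121/3828
  (2205/89, 0) → Z = 441/89
  (0, 1891/26) → Z = -77531/260
  (0, 0) → Z = 0
The feasible region has finitely many vertices and no improving ray; the maximum is 441/89 at (2205/89, 0).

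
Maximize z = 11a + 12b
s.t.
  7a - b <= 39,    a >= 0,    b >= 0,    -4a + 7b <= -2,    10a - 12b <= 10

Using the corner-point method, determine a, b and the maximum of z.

Feasible corners and z = 11a + 12b:
  (1/2, 0) → z = 11/2
  (1, 0) → z = 11
  (23/11, 10/11) → z = 373/11

At the optimal vertex, -4a + 7b = -2 and 10a - 12b = 10.
Solving simultaneously gives a = 23/11, b = 10/11.

a = 23/11, b = 10/11, maximum z = 373/11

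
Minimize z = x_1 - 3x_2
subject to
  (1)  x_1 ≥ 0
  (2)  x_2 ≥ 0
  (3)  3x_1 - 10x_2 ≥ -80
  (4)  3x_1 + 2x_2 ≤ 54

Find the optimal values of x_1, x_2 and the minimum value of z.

Corner points and z = x_1 - 3x_2:
  (0, 0) → z = 0
  (0, 8) → z = -24
  (18, 0) → z = 18
  (95/9, 67/6) → z = -413/18

The optimum lies where x_1 = 0 and 3x_1 - 10x_2 = -80.
Solving simultaneously gives x_1 = 0, x_2 = 8.

x_1 = 0, x_2 = 8, minimum z = -24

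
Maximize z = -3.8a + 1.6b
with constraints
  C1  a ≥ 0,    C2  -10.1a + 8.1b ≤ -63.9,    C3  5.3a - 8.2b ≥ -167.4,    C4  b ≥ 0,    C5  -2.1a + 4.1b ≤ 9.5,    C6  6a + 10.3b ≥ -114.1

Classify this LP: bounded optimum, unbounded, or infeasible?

Extreme points and z = -3.8a + 1.6b:
  (639/101, 0) → z = -12141/505
  (16947/1220, 11507/1220) → z = -229937/6100
The feasible region has finitely many vertices and no improving ray; the maximum is -12141/505 at (639/101, 0).

bounded optimum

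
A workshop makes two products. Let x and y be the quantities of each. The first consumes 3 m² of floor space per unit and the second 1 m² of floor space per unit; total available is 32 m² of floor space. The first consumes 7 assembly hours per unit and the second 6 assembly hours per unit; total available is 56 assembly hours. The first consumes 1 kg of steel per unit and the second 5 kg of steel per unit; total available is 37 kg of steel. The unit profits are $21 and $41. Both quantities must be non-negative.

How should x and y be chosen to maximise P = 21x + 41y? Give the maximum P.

Feasible corners and P = 21x + 41y:
  (0, 0) → P = 0
  (0, 37/5) → P = 1517/5
  (8, 0) → P = 168
  (2, 7) → P = 329

x = 2, y = 7, maximum P = 329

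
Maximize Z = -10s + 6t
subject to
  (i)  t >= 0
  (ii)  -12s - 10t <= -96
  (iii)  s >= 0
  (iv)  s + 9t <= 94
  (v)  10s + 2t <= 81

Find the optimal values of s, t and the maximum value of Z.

s = 0, t = 94/9, maximum Z = 188/3

Vertices and Z = -10s + 6t:
  (8, 0) → Z = -80
  (81/10, 0) → Z = -81
  (0, 48/5) → Z = 288/5
  (0, 94/9) → Z = 188/3
  (541/88, 859/88) → Z = -32/11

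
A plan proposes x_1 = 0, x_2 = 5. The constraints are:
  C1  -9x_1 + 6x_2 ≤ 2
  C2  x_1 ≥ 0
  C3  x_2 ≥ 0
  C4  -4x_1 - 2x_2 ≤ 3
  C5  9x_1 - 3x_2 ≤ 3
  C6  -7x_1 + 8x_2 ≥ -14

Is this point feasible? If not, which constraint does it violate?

Constraint C1: -9x_1 + 6x_2 = 30, which is not ≤ 2. All other constraints are satisfied.

not feasible — violates C1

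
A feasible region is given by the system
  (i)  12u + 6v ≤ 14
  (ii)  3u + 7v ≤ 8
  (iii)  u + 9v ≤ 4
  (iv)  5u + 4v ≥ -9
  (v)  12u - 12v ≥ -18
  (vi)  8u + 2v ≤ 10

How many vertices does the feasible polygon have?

5

Pairwise boundary intersections that survive every other constraint:
  (1, 1/3)
  (4/3, -1/3)
  (-19/20, 11/20)
  (-5/3, -1/6)
  (29/11, -61/11)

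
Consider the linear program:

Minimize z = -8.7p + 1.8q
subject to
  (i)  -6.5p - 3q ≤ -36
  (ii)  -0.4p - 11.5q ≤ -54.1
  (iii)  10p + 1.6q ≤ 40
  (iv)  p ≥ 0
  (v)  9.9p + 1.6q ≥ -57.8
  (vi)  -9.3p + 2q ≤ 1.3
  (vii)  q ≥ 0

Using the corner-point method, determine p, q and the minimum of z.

p = 156/49, q = 250/49, minimum z = -648/35

Extreme points and z = -8.7p + 1.8q:
  (156/49, 250/49) → z = -648/35
  (681/409, 6865/818) → z = 1269/2045
  (487/218, 9625/872) → z = 1887/4360

The optimum lies where -6.5p - 3q = -36 and 10p + 1.6q = 40.
Solving simultaneously gives p = 156/49, q = 250/49.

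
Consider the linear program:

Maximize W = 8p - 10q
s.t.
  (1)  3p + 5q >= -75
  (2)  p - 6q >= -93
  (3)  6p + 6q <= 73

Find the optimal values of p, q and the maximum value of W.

p = 815/12, q = -223/4, maximum W = 6605/6

Extreme points and W = 8p - 10q:
  (-915/23, 204/23) → W = -9360/23
  (815/12, -223/4) → W = 6605/6
  (-20/7, 631/42) → W = -3635/21

The binding constraints are 3p + 5q = -75 and 6p + 6q = 73.
Solving simultaneously gives p = 815/12, q = -223/4.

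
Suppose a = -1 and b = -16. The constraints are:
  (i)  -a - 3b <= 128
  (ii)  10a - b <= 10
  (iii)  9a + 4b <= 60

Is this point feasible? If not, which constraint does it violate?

(i): 49 ≤ 128 ✓
(ii): 6 ≤ 10 ✓
(iii): -73 ≤ 60 ✓

feasible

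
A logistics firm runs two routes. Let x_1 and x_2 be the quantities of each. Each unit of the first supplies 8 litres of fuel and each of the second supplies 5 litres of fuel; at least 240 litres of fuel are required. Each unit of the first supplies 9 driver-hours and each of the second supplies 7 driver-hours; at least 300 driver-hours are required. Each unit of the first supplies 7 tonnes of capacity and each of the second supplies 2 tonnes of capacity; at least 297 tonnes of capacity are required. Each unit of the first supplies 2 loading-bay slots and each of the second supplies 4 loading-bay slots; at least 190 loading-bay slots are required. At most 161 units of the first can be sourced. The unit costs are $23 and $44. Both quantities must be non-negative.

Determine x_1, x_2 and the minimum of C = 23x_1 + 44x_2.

x_1 = 101/3, x_2 = 92/3, minimum C = 6371/3

Feasible corners and C = 23x_1 + 44x_2:
  (0, 297/2) → C = 6534
  (95, 0) → C = 2185
  (161, 0) → C = 3703
  (101/3, 92/3) → C = 6371/3
The feasible region is unbounded (it extends along (0, 1)), but C strictly increases along every unbounded feasible direction, so there is no improving ray and the minimum is attained at a vertex.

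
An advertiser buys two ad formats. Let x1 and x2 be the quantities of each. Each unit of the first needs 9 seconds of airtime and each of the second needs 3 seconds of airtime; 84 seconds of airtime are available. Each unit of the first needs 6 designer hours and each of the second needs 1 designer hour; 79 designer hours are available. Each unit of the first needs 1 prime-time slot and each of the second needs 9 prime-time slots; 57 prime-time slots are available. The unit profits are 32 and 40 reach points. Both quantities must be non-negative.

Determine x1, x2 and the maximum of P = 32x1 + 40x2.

x1 = 15/2, x2 = 11/2, maximum P = 460

Feasible corners and P = 32x1 + 40x2:
  (0, 0) → P = 0
  (0, 19/3) → P = 760/3
  (28/3, 0) → P = 896/3
  (15/2, 11/2) → P = 460

The binding constraints are 9x1 + 3x2 = 84 and x1 + 9x2 = 57.
Solving simultaneously gives x1 = 15/2, x2 = 11/2.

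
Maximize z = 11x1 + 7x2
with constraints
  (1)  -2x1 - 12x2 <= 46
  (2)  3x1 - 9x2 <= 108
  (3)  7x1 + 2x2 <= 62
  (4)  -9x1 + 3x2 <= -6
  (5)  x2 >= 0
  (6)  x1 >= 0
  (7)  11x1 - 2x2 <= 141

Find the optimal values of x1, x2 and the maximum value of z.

x1 = 66/13, x2 = 172/13, maximum z = 1930/13

Feasible corners and z = 11x1 + 7x2:
  (66/13, 172/13) → z = 1930/13
  (62/7, 0) → z = 682/7
  (2/3, 0) → z = 22/3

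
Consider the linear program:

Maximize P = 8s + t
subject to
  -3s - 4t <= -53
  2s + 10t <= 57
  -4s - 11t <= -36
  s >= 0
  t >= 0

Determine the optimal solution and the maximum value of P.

s = 57/2, t = 0, maximum P = 228

Corner points and P = 8s + t:
  (151/11, 65/22) → P = 2481/22
  (53/3, 0) → P = 424/3
  (57/2, 0) → P = 228

The binding constraints are 2s + 10t = 57 and t = 0.
Solving simultaneously gives s = 57/2, t = 0.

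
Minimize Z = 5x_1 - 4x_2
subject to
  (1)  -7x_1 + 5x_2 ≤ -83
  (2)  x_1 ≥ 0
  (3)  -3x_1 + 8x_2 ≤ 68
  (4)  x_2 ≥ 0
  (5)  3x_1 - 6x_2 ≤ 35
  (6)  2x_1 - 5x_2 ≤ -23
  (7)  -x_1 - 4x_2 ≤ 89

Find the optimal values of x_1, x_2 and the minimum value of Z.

The optimum lies where -7x_1 + 5x_2 = -83 and -3x_1 + 8x_2 = 68.
Solving simultaneously gives x_1 = 1004/41, x_2 = 725/41.

x_1 = 1004/41, x_2 = 725/41, minimum Z = 2120/41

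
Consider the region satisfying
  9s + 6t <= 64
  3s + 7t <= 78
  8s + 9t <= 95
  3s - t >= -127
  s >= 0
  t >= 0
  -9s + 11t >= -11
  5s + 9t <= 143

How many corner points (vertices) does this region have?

The feasible vertices (each the meet of two boundaries and inside every other half-plane) are:
  (2/11, 343/33)
  (770/153, 53/17)
  (0, 95/9)
  (0, 0)
  (11/9, 0)

5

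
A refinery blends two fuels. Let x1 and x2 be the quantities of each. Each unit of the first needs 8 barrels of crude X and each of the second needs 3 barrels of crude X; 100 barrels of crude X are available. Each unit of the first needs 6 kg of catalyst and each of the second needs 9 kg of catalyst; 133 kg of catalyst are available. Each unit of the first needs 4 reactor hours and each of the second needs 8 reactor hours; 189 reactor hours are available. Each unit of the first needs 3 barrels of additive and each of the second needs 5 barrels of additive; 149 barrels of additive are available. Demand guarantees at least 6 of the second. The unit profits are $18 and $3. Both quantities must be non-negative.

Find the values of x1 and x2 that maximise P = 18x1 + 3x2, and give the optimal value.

x1 = 41/4, x2 = 6, maximum P = 405/2

Corner points and P = 18x1 + 3x2:
  (0, 133/9) → P = 133/3
  (0, 6) → P = 18
  (167/18, 232/27) → P = 1735/9
  (41/4, 6) → P = 405/2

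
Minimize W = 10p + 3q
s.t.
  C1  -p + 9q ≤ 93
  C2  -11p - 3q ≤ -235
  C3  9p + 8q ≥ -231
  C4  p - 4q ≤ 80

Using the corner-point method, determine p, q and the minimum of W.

p = 1180/47, q = -645/47, minimum W = 9865/47

Corner points and W = 10p + 3q:
  (18, 37/3) → W = 217
  (1092/5, 173/5) → W = 11439/5
  (1180/47, -645/47) → W = 9865/47

At the optimal vertex, -11p - 3q = -235 and p - 4q = 80.
Solving simultaneously gives p = 1180/47, q = -645/47.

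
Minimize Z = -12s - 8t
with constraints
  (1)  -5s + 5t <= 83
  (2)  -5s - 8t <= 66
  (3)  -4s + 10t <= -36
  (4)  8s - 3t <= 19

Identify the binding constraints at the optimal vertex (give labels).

Vertices and Z = -12s - 8t:
  (-186/41, -222/41) → Z = 4008/41
  (-46/79, -623/79) → Z = 5536/79
  (41/34, -53/17) → Z = 178/17

The minimum is at (41/34, -53/17). Substituting into each constraint, equality holds for (3) and (4); the remaining constraints have slack.

(3) and (4)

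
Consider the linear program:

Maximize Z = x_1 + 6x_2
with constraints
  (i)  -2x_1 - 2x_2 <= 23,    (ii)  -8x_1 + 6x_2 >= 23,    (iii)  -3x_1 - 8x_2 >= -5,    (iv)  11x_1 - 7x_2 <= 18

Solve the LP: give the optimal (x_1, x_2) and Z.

x_1 = -97/5, x_2 = 79/10, maximum Z = 28

Extreme points and Z = x_1 + 6x_2:
  (-46/7, -69/14) → Z = -253/7
  (-97/5, 79/10) → Z = 28
  (-77/41, 109/82) → Z = 250/41

The optimum lies where -2x_1 - 2x_2 = 23 and -3x_1 - 8x_2 = -5.
Solving simultaneously gives x_1 = -97/5, x_2 = 79/10.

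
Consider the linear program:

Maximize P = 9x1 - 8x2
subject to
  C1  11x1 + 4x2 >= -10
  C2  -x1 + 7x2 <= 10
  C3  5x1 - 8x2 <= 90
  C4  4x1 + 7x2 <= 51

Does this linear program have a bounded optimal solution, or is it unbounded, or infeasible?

bounded optimum

Feasible corners and P = 9x1 - 8x2:
  (-110/81, 100/81) → P = -1790/81
  (70/27, -260/27) → P = 2710/27
  (41/5, 13/5) → P = 53
  (1038/67, -105/67) → P = 10182/67
The feasible region has finitely many vertices and no improving ray; the maximum is 10182/67 at (1038/67, -105/67).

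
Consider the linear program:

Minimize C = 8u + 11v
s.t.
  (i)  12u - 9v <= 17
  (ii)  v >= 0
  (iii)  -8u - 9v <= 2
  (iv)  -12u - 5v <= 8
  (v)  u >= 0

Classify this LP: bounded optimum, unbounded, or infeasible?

Vertices and C = 8u + 11v:
  (17/12, 0) → C = 34/3
  (0, 0) → C = 0
The feasible region has finitely many vertices and no improving ray; the minimum is 0 at (0, 0).

bounded optimum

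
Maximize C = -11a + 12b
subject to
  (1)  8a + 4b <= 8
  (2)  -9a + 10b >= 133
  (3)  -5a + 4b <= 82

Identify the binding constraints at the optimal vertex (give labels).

(1) and (3)

Vertices and C = -11a + 12b:
  (-113/29, 284/29) → C = 4651/29
  (-74/13, 174/13) → C = 2902/13
  (-144/7, -73/14) → C = 1146/7

The maximum is at (-74/13, 174/13). Substituting into each constraint, equality holds for (1) and (3); the remaining constraints have slack.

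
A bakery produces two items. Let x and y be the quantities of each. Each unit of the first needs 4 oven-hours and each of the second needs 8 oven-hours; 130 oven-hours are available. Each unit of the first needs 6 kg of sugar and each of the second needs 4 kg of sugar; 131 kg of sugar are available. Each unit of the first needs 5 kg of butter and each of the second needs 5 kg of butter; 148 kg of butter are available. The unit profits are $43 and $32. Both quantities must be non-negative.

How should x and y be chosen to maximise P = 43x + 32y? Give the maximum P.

x = 33/2, y = 8, maximum P = 1931/2

Feasible corners and P = 43x + 32y:
  (0, 0) → P = 0
  (0, 65/4) → P = 520
  (131/6, 0) → P = 5633/6
  (33/2, 8) → P = 1931/2

The optimum lies where 4x + 8y = 130 and 6x + 4y = 131.
Solving simultaneously gives x = 33/2, y = 8.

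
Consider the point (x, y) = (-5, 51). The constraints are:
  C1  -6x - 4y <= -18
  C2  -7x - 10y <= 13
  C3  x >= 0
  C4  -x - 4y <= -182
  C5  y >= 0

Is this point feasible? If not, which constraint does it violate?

not feasible — violates C3

Constraint C3: x = -5, which is not ≥ 0. All other constraints are satisfied.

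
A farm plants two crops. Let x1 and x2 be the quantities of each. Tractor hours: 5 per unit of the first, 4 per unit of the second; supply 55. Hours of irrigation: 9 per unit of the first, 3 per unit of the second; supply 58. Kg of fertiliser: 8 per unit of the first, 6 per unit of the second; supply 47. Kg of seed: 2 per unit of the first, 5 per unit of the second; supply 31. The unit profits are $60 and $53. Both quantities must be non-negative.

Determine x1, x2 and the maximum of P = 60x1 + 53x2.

x1 = 7/4, x2 = 11/2, maximum P = 793/2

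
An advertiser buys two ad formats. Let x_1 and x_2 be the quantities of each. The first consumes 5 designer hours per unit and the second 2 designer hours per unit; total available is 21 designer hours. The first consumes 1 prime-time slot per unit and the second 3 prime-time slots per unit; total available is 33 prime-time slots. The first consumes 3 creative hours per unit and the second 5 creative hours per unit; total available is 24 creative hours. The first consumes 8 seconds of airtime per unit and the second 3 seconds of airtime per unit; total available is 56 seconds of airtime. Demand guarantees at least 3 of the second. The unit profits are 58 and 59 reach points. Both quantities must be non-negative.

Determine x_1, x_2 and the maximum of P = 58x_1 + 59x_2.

x_1 = 3, x_2 = 3, maximum P = 351

Corner points and P = 58x_1 + 59x_2:
  (0, 24/5) → P = 1416/5
  (0, 3) → P = 177
  (3, 3) → P = 351

The optimum lies where 5x_1 + 2x_2 = 21 and 3x_1 + 5x_2 = 24.
Solving simultaneously gives x_1 = 3, x_2 = 3.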